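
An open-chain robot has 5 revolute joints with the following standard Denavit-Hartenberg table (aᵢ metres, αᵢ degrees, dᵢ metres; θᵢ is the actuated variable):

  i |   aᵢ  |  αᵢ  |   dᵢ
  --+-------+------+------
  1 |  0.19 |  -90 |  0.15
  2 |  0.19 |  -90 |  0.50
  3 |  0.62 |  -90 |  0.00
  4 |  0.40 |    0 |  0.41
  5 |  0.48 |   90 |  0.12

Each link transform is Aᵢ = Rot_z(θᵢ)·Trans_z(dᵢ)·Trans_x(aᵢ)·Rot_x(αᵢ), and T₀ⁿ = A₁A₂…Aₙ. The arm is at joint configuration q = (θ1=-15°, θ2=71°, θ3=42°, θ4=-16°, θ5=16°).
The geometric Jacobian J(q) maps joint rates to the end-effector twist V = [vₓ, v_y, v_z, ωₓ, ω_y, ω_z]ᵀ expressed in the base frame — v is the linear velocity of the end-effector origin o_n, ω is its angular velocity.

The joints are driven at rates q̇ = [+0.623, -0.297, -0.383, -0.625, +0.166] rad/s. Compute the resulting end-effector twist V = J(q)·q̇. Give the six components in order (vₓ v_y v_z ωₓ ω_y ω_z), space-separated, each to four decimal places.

0.6783 0.4152 -0.5441 0.4578 -0.0770 0.4573

o_n = [0.1484, -0.9582, -0.7733]
J₁: ẑ×o_n = [0.9582, 0.1484, -0.0000], ω = ẑ
J2: z=[0.2588, 0.9659, 0.0000] o=[0.1835, -0.0492, 0.1500] → [-0.8919, 0.2390, -0.2013, 0.2588, 0.9659, 0.0000]
J3: z=[-0.9133, 0.2447, -0.3256] o=[0.3727, 0.4178, -0.0296] → [-0.6300, -0.6062, 1.3116, -0.9133, 0.2447, -0.3256]
J4: z=[-0.4028, -0.6614, 0.6327] o=[0.4102, -0.0218, -0.4653] → [0.7962, -0.2897, 0.2040, -0.4028, -0.6614, 0.6327]
J5: z=[-0.4028, -0.6614, 0.6327] o=[0.1676, -0.5386, -0.5120] → [0.4384, -0.1175, 0.1563, -0.4028, -0.6614, 0.6327]
V = J·q̇ = [0.6783, 0.4152, -0.5441, 0.4578, -0.0770, 0.4573]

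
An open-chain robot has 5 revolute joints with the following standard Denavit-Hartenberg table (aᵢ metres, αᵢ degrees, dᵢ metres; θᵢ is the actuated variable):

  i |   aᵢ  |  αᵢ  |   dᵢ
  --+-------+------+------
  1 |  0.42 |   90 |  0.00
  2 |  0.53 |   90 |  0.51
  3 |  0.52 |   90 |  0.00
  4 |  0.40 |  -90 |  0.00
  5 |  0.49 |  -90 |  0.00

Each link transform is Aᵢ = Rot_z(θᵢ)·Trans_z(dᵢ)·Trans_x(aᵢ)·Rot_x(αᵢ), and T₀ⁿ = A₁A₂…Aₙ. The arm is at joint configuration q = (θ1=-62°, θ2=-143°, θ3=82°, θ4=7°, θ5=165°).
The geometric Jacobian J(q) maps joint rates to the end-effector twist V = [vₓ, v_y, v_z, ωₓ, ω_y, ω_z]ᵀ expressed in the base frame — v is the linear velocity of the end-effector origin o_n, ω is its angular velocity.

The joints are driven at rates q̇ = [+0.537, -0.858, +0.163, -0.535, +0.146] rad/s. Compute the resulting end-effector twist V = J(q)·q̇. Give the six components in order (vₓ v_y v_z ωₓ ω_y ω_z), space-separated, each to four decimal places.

0.1849 -0.1961 0.3504 0.8200 0.1644 1.1032

o_n = [-0.8322, -0.5022, -0.2880]
J₁: ẑ×o_n = [0.5022, -0.8322, 0.0000], ω = ẑ
J2: z=[-0.8829, -0.4695, 0.0000] o=[0.1972, -0.3708, 0.0000] → [0.1352, -0.2543, -0.3673, -0.8829, -0.4695, 0.0000]
J3: z=[-0.2825, 0.5314, 0.7986] o=[-0.4518, -0.2365, -0.3190] → [0.2286, -0.2950, 0.2772, -0.2825, 0.5314, 0.7986]
J4: z=[-0.2484, 0.7636, -0.5960] o=[-0.9336, -0.4273, -0.3625] → [0.0123, -0.0419, -0.0589, -0.2484, 0.7636, -0.5960]
J5: z=[-0.1675, 0.5721, 0.8029] o=[-1.3153, -0.5470, -0.3568] → [0.0034, 0.3994, -0.2839, -0.1675, 0.5721, 0.8029]
V = J·q̇ = [0.1849, -0.1961, 0.3504, 0.8200, 0.1644, 1.1032]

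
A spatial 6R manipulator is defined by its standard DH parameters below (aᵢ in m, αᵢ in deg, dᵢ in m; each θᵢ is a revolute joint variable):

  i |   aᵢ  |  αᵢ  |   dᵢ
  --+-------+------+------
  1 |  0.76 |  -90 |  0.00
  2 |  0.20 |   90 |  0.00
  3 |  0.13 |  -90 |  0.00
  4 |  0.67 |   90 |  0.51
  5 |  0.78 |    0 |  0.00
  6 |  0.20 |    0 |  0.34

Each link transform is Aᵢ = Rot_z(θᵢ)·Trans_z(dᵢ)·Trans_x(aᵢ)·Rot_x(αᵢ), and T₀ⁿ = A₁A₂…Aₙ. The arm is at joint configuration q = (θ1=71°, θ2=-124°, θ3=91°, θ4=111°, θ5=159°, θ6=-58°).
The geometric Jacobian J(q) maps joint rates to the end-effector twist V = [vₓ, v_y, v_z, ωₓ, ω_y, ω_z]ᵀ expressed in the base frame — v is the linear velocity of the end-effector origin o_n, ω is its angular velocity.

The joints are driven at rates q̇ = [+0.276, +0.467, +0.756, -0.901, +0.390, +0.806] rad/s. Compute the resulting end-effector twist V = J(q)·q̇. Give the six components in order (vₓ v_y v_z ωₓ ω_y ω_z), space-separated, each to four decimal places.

-0.0665 -0.9742 -0.5967 -1.7608 -0.2020 0.8236

o_n = [-0.0387, 1.3147, -0.6405]
J₁: ẑ×o_n = [-1.3147, -0.0387, 0.0000], ω = ẑ
J2: z=[-0.9455, 0.3256, 0.0000] o=[0.2474, 0.7186, 0.0000] → [-0.2085, -0.6056, -0.4705, -0.9455, 0.3256, 0.0000]
J3: z=[-0.2699, -0.7839, -0.5592] o=[0.2110, 0.6128, 0.1658] → [1.0245, -0.0780, -0.3852, -0.2699, -0.7839, -0.5592]
J4: z=[0.1985, 0.5230, -0.8289] o=[0.0885, 0.6564, 0.1639] → [0.1250, 0.2652, 0.1973, 0.1985, 0.5230, -0.8289]
J5: z=[-0.7829, 0.5934, 0.1869] o=[0.5848, 1.3330, 0.0944] → [-0.4327, -0.6919, 0.3844, -0.7829, 0.5934, 0.1869]
J6: z=[-0.7829, 0.5934, 0.1869] o=[0.2110, 1.0337, -0.5212] → [-0.1233, -0.1401, -0.0719, -0.7829, 0.5934, 0.1869]
V = J·q̇ = [-0.0665, -0.9742, -0.5967, -1.7608, -0.2020, 0.8236]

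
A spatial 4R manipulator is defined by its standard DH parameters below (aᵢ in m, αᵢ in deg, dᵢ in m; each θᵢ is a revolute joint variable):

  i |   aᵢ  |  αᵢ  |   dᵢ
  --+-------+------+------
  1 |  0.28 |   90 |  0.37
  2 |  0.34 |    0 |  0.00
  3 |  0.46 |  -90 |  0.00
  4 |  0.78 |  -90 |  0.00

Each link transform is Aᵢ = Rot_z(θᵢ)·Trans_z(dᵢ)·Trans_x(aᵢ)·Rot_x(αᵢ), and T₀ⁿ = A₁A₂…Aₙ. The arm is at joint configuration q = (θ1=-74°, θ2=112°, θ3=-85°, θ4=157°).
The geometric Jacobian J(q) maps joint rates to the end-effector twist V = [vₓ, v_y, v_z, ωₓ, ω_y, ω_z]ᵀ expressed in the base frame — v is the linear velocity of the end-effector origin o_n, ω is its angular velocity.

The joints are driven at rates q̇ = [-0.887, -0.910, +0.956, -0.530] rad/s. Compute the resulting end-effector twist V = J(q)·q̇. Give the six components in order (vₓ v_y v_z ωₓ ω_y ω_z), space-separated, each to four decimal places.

0.6264 -0.5554 0.1787 0.0221 -0.2440 -1.3592

o_n = [0.2717, 0.1583, 0.5681]
J₁: ẑ×o_n = [-0.1583, 0.2717, 0.0000], ω = ẑ
J2: z=[-0.9613, -0.2756, 0.0000] o=[0.0772, -0.2692, 0.3700] → [-0.0546, 0.1904, -0.3572, -0.9613, -0.2756, 0.0000]
J3: z=[-0.9613, -0.2756, 0.0000] o=[0.0421, -0.1467, 0.6852] → [0.0323, -0.1126, -0.2299, -0.9613, -0.2756, 0.0000]
J4: z=[-0.1251, 0.4364, 0.8910] o=[0.1550, -0.5407, 0.8941] → [-0.7650, 0.0631, -0.1384, -0.1251, 0.4364, 0.8910]
V = J·q̇ = [0.6264, -0.5554, 0.1787, 0.0221, -0.2440, -1.3592]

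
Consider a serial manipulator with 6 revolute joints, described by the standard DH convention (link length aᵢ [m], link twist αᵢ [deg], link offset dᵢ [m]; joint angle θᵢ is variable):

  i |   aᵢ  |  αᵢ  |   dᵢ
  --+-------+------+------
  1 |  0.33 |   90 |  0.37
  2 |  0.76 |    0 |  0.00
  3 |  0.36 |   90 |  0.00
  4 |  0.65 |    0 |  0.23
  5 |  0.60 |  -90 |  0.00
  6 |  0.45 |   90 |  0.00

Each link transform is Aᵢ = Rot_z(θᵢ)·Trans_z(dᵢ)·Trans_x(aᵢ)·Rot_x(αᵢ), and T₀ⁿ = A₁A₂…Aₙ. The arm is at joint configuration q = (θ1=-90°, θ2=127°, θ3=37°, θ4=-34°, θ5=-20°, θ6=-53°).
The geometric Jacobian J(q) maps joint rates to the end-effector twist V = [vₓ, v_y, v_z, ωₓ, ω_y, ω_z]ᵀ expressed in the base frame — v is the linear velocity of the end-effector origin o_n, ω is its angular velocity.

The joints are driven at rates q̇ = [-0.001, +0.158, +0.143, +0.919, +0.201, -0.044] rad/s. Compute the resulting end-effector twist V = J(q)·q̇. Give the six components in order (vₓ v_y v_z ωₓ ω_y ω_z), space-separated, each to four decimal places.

o_n = [1.0680, 1.3210, 1.9324]
J₁: ẑ×o_n = [-1.3210, 1.0680, 0.0000], ω = ẑ
J2: z=[-1.0000, -0.0000, 0.0000] o=[0.0000, -0.3300, 0.3700] → [-0.0000, 1.5624, -1.6510, -1.0000, -0.0000, 0.0000]
J3: z=[-1.0000, -0.0000, 0.0000] o=[0.0000, 0.1274, 0.9770] → [-0.0000, 0.9554, -1.1936, -1.0000, -0.0000, 0.0000]
J4: z=[0.0000, -0.2756, 0.9613] o=[0.0000, 0.4734, 1.0762] → [-1.0507, 1.0266, 0.2944, 0.0000, -0.2756, 0.9613]
J5: z=[0.0000, -0.2756, 0.9613] o=[0.3635, 0.9280, 1.4458] → [-0.5119, 0.6772, 0.1942, 0.0000, -0.2756, 0.9613]
J6: z=[-0.5878, 0.7777, 0.2230] o=[0.8489, 1.2670, 1.5430] → [0.2907, 0.2777, -0.2021, -0.5878, 0.7777, 0.2230]
V = J·q̇ = [-1.0800, 1.4498, -0.1131, -0.2751, -0.3429, 1.0658]

-1.0800 1.4498 -0.1131 -0.2751 -0.3429 1.0658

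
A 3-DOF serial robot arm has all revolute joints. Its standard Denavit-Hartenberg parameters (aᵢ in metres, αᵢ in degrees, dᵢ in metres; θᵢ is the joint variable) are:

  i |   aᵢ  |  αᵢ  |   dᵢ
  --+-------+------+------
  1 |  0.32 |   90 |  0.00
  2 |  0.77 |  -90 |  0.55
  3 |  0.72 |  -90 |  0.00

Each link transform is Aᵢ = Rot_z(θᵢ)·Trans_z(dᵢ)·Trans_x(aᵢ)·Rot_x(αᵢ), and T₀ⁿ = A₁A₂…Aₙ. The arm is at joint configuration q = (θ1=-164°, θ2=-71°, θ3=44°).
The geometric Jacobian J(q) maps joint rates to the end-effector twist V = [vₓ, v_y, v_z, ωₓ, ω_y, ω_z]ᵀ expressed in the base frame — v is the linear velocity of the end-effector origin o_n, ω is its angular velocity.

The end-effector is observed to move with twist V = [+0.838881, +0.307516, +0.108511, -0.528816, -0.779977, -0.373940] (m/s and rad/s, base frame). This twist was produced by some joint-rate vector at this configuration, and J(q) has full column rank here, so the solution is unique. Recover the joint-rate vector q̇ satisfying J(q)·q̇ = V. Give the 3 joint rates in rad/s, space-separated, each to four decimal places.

-0.6230 -0.6040 0.7650

o_n = [-0.7244, -0.1559, -1.2178]
J₁: ẑ×o_n = [0.1559, -0.7244, 0.0000], ω = ẑ
J2: z=[-0.2756, 0.9613, 0.0000] o=[-0.3076, -0.0882, 0.0000] → [-1.1706, -0.3357, 0.4193, -0.2756, 0.9613, 0.0000]
J3: z=[-0.9089, -0.2606, 0.3256] o=[-0.7002, 0.3714, -0.7280] → [0.2993, -0.4530, 0.4729, -0.9089, -0.2606, 0.3256]
q̇ = J⁺·V = [-0.6230, -0.6040, 0.7650]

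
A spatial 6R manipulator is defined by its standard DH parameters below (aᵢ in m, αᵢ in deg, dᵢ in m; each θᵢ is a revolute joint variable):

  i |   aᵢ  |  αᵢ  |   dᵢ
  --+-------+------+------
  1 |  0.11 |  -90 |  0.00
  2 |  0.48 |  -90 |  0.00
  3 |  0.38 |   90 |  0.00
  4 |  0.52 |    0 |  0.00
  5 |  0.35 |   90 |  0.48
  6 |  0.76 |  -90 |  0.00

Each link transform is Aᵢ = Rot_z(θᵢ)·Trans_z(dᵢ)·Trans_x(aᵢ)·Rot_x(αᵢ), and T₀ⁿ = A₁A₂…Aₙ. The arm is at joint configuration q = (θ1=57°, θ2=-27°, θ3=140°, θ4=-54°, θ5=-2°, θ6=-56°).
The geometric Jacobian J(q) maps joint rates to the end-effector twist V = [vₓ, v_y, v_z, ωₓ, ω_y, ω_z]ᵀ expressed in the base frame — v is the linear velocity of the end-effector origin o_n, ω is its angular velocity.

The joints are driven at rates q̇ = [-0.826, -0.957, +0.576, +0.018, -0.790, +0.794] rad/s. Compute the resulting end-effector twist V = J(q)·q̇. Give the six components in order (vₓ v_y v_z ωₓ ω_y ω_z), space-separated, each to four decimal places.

-1.7305 -0.6792 -0.1901 -0.0117 0.0876 -0.9400

o_n = [0.0740, -0.9957, 0.7323]
J₁: ẑ×o_n = [0.9957, 0.0740, -0.0000], ω = ẑ
J2: z=[-0.8387, 0.5446, 0.0000] o=[0.0599, 0.0923, 0.0000] → [0.3988, 0.6141, 0.9047, -0.8387, 0.5446, 0.0000]
J3: z=[0.2473, 0.3807, -0.8910] o=[0.2928, 0.4509, 0.2179] → [-1.0931, 0.0678, -0.2744, 0.2473, 0.3807, -0.8910]
J4: z=[0.9544, 0.0631, 0.2918] o=[0.3564, 0.1004, 0.0858] → [0.3606, -0.6994, -1.0282, 0.9544, 0.0631, 0.2918]
J5: z=[0.9544, 0.0631, 0.2918] o=[0.3036, -0.3418, 0.3543] → [0.2147, -0.4277, -0.6096, 0.9544, 0.0631, 0.2918]
J6: z=[-0.2770, 0.5519, 0.7866] o=[0.7227, -0.6025, 0.6848] → [0.3354, -0.4971, 0.4669, -0.2770, 0.5519, 0.7866]
V = J·q̇ = [-1.7305, -0.6792, -0.1901, -0.0117, 0.0876, -0.9400]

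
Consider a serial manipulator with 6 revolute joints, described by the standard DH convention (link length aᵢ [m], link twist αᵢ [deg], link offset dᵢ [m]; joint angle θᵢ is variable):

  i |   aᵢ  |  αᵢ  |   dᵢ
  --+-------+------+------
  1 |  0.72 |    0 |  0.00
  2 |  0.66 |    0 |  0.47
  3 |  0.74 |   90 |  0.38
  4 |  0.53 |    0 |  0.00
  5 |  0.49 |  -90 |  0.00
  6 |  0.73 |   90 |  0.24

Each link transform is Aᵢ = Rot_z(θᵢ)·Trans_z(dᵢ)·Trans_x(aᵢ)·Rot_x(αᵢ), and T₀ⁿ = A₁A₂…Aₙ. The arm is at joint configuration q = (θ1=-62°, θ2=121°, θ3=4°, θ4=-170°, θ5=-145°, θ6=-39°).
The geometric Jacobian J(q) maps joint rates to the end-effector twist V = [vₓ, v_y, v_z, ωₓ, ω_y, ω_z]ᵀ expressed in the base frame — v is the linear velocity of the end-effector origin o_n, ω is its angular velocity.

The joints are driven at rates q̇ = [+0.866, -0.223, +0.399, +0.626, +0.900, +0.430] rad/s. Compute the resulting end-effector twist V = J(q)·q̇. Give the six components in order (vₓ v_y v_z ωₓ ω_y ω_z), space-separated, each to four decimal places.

-1.0982 0.3536 0.6949 1.2216 -0.9637 1.3461

o_n = [1.4486, 0.4307, 1.6753]
J₁: ẑ×o_n = [-0.4307, 1.4486, 0.0000], ω = ẑ
J2: z=[0.0000, 0.0000, 1.0000] o=[0.3380, -0.6357, 0.0000] → [-1.0664, 1.1106, 0.0000, 0.0000, 0.0000, 1.0000]
J3: z=[0.0000, 0.0000, 1.0000] o=[0.6779, -0.0700, 0.4700] → [-0.5007, 0.7707, 0.0000, 0.0000, 0.0000, 1.0000]
J4: z=[0.8910, -0.4540, 0.0000] o=[1.0139, 0.5894, 0.8500] → [-0.3747, -0.7354, 0.0560, 0.8910, -0.4540, 0.0000]
J5: z=[0.8910, -0.4540, 0.0000] o=[0.7769, 0.1243, 0.7580] → [-0.4165, -0.8174, 0.5779, 0.8910, -0.4540, 0.0000]
J6: z=[-0.3210, -0.6300, 0.7071] o=[0.9342, 0.4330, 1.1044] → [-0.3580, 0.5470, 0.3248, -0.3210, -0.6300, 0.7071]
V = J·q̇ = [-1.0982, 0.3536, 0.6949, 1.2216, -0.9637, 1.3461]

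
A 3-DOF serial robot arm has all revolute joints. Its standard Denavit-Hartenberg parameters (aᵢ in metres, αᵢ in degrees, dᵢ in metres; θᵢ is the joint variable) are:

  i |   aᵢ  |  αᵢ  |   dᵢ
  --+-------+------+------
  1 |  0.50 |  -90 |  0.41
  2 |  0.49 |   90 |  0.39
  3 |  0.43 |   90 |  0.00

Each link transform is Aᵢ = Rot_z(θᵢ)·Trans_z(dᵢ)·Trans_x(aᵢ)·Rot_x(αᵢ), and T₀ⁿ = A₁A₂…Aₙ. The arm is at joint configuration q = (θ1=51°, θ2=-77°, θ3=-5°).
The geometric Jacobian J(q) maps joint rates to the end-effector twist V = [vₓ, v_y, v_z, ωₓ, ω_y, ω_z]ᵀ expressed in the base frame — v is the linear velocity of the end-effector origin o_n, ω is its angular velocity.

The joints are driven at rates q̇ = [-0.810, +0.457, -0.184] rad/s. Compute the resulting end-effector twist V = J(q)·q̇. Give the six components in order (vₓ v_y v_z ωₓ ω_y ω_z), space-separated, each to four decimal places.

o_n = [0.1707, 0.7710, 1.3048]
J₁: ẑ×o_n = [-0.7710, 0.1707, 0.0000], ω = ẑ
J2: z=[-0.7771, 0.6293, 0.0000] o=[0.3147, 0.3886, 0.4100] → [0.5631, 0.6954, -0.2066, -0.7771, 0.6293, 0.0000]
J3: z=[-0.6132, -0.7572, 0.2250] o=[0.0809, 0.7197, 0.8874] → [-0.3276, 0.2761, 0.0365, -0.6132, -0.7572, 0.2250]
V = J·q̇ = [0.9421, 0.1287, -0.1011, -0.2423, 0.4269, -0.8514]

0.9421 0.1287 -0.1011 -0.2423 0.4269 -0.8514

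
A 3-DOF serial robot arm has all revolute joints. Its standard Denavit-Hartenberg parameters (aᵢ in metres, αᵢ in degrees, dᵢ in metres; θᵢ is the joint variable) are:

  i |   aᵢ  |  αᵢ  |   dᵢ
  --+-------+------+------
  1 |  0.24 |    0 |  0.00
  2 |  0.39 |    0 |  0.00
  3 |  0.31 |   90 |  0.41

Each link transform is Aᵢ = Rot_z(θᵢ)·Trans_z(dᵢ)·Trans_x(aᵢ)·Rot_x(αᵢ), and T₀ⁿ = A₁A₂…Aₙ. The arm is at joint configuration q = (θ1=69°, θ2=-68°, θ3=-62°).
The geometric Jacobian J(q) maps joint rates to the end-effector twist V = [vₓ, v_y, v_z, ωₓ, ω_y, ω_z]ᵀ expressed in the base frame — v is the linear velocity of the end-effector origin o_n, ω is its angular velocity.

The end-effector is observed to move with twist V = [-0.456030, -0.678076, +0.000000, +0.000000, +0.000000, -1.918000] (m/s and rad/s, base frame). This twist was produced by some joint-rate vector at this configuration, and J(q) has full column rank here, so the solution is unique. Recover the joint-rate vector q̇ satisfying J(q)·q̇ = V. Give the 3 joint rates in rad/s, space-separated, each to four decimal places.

o_n = [0.6262, -0.0403, 0.4100]
J₁: ẑ×o_n = [0.0403, 0.6262, -0.0000], ω = ẑ
J2: z=[0.0000, 0.0000, 1.0000] o=[0.0860, 0.2241, 0.0000] → [0.2643, 0.5402, -0.0000, 0.0000, 0.0000, 1.0000]
J3: z=[0.0000, 0.0000, 1.0000] o=[0.4759, 0.2309, 0.0000] → [0.2711, 0.1503, -0.0000, 0.0000, 0.0000, 1.0000]
q̇ = J⁺·V = [-0.2570, -0.6860, -0.9750]

-0.2570 -0.6860 -0.9750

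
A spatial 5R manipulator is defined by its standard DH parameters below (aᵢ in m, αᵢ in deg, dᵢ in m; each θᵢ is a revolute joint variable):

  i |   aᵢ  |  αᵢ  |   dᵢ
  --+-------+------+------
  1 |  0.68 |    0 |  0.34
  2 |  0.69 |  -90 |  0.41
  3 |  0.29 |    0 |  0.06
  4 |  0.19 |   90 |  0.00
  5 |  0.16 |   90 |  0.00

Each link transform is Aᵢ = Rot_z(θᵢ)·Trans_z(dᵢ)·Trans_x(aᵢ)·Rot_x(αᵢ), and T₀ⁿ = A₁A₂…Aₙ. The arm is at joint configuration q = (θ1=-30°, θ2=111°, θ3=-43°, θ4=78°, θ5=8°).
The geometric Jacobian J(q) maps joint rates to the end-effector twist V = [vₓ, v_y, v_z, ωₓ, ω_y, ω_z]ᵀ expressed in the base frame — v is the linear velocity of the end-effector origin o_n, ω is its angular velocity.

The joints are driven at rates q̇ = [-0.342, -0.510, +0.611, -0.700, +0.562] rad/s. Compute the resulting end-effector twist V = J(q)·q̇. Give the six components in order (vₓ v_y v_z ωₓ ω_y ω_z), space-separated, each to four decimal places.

o_n = [0.6934, 0.8458, 0.7479]
J₁: ẑ×o_n = [-0.8458, 0.6934, 0.0000], ω = ẑ
J2: z=[0.0000, 0.0000, 1.0000] o=[0.5889, -0.3400, 0.3400] → [-1.1858, 0.1045, 0.0000, 0.0000, 0.0000, 1.0000]
J3: z=[-0.9877, 0.1564, 0.0000] o=[0.6968, 0.3415, 0.7500] → [-0.0003, -0.0021, -0.4975, -0.9877, 0.1564, 0.0000]
J4: z=[-0.9877, 0.1564, 0.0000] o=[0.6708, 0.5604, 0.9478] → [-0.0313, -0.1974, -0.2854, -0.9877, 0.1564, 0.0000]
J5: z=[0.0897, 0.5665, 0.8192] o=[0.6951, 0.7141, 0.8388] → [-0.1593, 0.0068, 0.0128, 0.0897, 0.5665, 0.8192]
V = J·q̇ = [0.8261, -0.1497, -0.0970, 0.1383, 0.3045, -0.3916]

0.8261 -0.1497 -0.0970 0.1383 0.3045 -0.3916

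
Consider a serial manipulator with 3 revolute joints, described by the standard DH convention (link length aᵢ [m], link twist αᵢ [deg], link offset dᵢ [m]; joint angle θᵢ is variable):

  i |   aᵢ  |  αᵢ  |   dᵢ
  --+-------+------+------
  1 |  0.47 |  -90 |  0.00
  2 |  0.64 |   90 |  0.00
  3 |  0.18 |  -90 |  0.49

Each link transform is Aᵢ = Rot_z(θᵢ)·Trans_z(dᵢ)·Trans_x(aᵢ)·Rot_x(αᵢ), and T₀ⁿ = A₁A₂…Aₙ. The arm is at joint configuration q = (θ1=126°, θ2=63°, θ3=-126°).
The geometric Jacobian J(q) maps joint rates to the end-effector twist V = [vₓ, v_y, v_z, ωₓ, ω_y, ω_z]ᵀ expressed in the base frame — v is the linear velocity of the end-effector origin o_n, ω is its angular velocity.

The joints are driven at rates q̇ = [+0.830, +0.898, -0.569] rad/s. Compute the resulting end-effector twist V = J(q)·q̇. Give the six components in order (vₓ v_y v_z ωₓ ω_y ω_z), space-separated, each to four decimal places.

-0.7354 -0.7128 -0.5360 -0.4285 -0.9380 0.5717

o_n = [-0.5576, 1.0152, -0.2535]
J₁: ẑ×o_n = [-1.0152, -0.5576, 0.0000], ω = ẑ
J2: z=[-0.8090, -0.5878, 0.0000] o=[-0.2763, 0.3802, 0.0000] → [0.1490, -0.2051, -0.6791, -0.8090, -0.5878, 0.0000]
J3: z=[-0.5237, 0.7208, 0.4540] o=[-0.4470, 0.6153, -0.5702] → [0.0467, 0.1157, -0.1298, -0.5237, 0.7208, 0.4540]
V = J·q̇ = [-0.7354, -0.7128, -0.5360, -0.4285, -0.9380, 0.5717]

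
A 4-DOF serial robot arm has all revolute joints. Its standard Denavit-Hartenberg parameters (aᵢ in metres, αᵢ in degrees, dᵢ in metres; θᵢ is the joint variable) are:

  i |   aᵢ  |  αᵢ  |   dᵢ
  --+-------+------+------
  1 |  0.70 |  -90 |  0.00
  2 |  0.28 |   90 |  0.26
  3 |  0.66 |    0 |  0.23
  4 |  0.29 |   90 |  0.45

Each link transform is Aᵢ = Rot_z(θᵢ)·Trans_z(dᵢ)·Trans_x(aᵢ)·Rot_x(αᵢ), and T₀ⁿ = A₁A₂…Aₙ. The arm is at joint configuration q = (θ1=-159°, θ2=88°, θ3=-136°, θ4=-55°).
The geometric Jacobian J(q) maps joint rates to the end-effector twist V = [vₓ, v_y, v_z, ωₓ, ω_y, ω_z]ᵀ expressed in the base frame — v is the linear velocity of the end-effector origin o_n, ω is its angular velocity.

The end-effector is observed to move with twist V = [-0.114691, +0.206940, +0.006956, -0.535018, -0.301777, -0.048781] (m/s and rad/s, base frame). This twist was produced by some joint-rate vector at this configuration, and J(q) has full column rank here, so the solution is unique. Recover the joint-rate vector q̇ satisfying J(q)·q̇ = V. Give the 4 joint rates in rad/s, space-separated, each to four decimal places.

o_n = [-1.3236, -0.3548, 0.5029]
J₁: ẑ×o_n = [0.3548, -1.3236, 0.0000], ω = ẑ
J2: z=[0.3584, -0.9336, 0.0000] o=[-0.6535, -0.2509, 0.0000] → [-0.4695, -0.1802, -0.6629, 0.3584, -0.9336, 0.0000]
J3: z=[-0.9330, -0.3581, 0.0349] o=[-0.5695, -0.4971, -0.2798] → [-0.2853, 0.7040, -0.4029, -0.9330, -0.3581, 0.0349]
J4: z=[-0.9330, -0.3581, 0.0349] o=[-0.9329, -0.1455, 0.2027] → [-0.1002, 0.2665, 0.0553, -0.9330, -0.3581, 0.0349]
q̇ = J⁺·V = [-0.0700, 0.0900, -0.0720, 0.6800]

-0.0700 0.0900 -0.0720 0.6800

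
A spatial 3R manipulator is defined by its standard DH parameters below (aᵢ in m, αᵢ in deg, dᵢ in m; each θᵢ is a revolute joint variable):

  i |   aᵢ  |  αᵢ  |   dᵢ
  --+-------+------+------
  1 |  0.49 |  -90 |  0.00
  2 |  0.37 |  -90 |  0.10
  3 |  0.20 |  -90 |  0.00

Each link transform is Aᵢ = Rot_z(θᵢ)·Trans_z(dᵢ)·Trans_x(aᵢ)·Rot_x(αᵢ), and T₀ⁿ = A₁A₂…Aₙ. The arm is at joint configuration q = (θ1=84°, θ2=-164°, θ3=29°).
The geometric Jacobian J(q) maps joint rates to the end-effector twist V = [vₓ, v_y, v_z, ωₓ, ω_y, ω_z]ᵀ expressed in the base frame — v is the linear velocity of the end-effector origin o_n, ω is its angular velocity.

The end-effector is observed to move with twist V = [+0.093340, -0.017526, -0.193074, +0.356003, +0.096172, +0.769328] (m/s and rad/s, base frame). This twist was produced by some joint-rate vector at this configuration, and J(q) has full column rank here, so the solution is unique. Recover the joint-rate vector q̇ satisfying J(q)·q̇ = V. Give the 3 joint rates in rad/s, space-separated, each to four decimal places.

0.3060 -0.3440 0.4820

o_n = [-0.0066, -0.0333, 0.1502]
J₁: ẑ×o_n = [0.0333, -0.0066, 0.0000], ω = ẑ
J2: z=[-0.9945, 0.1045, 0.0000] o=[0.0512, 0.4873, 0.0000] → [0.0157, 0.1494, 0.5238, -0.9945, 0.1045, 0.0000]
J3: z=[0.0288, 0.2741, 0.9613] o=[-0.0854, 0.1441, 0.1020] → [0.1837, 0.0744, -0.0267, 0.0288, 0.2741, 0.9613]
q̇ = J⁺·V = [0.3060, -0.3440, 0.4820]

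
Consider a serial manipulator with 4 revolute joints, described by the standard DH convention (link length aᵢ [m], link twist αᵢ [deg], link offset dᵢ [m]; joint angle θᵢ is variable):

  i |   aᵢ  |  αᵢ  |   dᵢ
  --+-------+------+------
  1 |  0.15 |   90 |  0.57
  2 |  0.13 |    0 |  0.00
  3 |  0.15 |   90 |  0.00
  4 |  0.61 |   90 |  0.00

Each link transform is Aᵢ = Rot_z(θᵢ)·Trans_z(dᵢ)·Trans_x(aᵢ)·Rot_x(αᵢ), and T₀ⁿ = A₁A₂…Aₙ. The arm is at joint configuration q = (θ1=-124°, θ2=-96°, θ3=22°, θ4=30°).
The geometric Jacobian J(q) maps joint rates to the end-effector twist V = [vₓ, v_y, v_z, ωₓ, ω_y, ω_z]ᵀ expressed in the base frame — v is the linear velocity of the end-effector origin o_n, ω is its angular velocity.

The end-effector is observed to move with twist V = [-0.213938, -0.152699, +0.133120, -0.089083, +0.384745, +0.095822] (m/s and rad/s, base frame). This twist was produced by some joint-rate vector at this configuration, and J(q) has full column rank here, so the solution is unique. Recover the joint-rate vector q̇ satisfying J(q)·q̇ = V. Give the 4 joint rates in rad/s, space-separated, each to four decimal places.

0.1730 0.2210 0.0680 0.2800

o_n = [-0.4337, -0.0975, -0.2113]
J₁: ẑ×o_n = [0.0975, -0.4337, 0.0000], ω = ẑ
J2: z=[-0.8290, 0.5592, 0.0000] o=[-0.0839, -0.1244, 0.5700] → [-0.4369, -0.6477, 0.1734, -0.8290, 0.5592, 0.0000]
J3: z=[-0.8290, 0.5592, 0.0000] o=[-0.0763, -0.1131, 0.4407] → [-0.3646, -0.5405, 0.1870, -0.8290, 0.5592, 0.0000]
J4: z=[0.5375, 0.7969, -0.2756] o=[-0.0994, -0.1474, 0.2965] → [-0.3909, 0.3651, 0.2932, 0.5375, 0.7969, -0.2756]
q̇ = J⁺·V = [0.1730, 0.2210, 0.0680, 0.2800]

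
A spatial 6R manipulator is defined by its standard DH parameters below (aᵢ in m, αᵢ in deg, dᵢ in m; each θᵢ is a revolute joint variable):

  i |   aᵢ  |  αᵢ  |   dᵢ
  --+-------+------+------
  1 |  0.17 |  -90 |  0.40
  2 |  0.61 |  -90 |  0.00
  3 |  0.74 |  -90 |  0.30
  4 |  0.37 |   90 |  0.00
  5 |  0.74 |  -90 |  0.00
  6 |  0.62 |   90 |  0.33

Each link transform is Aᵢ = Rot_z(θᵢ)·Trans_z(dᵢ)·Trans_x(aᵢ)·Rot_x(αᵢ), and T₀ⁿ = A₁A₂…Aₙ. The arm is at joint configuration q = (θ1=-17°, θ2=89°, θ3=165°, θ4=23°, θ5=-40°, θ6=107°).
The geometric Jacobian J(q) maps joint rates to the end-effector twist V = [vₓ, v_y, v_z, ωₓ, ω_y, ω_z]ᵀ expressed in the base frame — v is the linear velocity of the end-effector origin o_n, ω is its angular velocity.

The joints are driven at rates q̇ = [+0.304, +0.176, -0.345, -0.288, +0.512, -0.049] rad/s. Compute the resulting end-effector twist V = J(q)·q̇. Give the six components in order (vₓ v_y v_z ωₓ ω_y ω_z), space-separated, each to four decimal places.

0.1018 -0.0482 0.1293 -0.1873 -0.1338 0.3825

o_n = [0.6236, -0.6873, 1.1627]
J₁: ẑ×o_n = [0.6873, 0.6236, -0.0000], ω = ẑ
J2: z=[0.2924, 0.9563, 0.0000] o=[0.1626, -0.0497, 0.4000] → [0.7294, -0.2230, -0.6273, 0.2924, 0.9563, 0.0000]
J3: z=[-0.9562, 0.2923, -0.0175] o=[0.1728, -0.0528, -0.2099] → [0.3902, 1.3046, 0.4749, -0.9562, 0.2923, -0.0175]
J4: z=[0.2781, 0.9250, 0.2588] o=[-0.1820, -0.1446, 0.4995] → [0.7539, 0.0240, -0.8961, 0.2781, 0.9250, 0.2588]
J5: z=[-0.9160, 0.1743, 0.3613] o=[-0.0751, -0.2695, 0.8310] → [0.2088, 0.5563, 0.2609, -0.9160, 0.1743, 0.3613]
J6: z=[0.3989, 0.4917, 0.7741] o=[-0.0434, -0.9008, 1.2157] → [-0.1914, 0.5374, -0.2428, 0.3989, 0.4917, 0.7741]
V = J·q̇ = [0.1018, -0.0482, 0.1293, -0.1873, -0.1338, 0.3825]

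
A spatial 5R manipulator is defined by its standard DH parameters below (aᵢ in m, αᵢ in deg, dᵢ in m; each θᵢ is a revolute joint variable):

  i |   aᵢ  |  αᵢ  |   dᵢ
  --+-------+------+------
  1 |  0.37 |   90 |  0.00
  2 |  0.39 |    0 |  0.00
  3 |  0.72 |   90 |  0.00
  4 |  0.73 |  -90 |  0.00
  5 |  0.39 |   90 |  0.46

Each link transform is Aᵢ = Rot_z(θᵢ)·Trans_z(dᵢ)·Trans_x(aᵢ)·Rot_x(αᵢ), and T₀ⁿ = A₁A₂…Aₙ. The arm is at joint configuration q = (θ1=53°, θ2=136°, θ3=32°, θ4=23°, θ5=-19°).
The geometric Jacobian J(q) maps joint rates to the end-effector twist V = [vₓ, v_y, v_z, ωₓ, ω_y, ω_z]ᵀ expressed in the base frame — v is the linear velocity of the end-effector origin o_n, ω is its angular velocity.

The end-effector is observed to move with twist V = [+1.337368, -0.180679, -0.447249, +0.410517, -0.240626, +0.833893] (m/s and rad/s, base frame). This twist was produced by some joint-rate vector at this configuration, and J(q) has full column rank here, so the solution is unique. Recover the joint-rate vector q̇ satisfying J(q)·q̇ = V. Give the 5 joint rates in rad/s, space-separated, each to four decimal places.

o_n = [-0.1627, -1.6328, 0.7177]
J₁: ẑ×o_n = [1.6328, -0.1627, 0.0000], ω = ẑ
J2: z=[0.7986, -0.6018, 0.0000] o=[0.2227, 0.2955, 0.0000] → [-0.4319, -0.5732, -1.7719, 0.7986, -0.6018, 0.0000]
J3: z=[0.7986, -0.6018, 0.0000] o=[0.0538, 0.0714, 0.2709] → [-0.2689, -0.3568, -1.4914, 0.7986, -0.6018, 0.0000]
J4: z=[0.1251, 0.1660, 0.9781] o=[-0.3700, -0.4910, 0.4206] → [1.1662, 0.1656, -0.1773, 0.1251, 0.1660, 0.9781]
J5: z=[0.9652, -0.2487, -0.0812] o=[-0.5378, -1.1876, 0.5603] → [-0.0753, -0.1824, -0.3364, 0.9652, -0.2487, -0.0812]
q̇ = J⁺·V = [0.8200, -0.4540, 0.8070, 0.0250, 0.1300]

0.8200 -0.4540 0.8070 0.0250 0.1300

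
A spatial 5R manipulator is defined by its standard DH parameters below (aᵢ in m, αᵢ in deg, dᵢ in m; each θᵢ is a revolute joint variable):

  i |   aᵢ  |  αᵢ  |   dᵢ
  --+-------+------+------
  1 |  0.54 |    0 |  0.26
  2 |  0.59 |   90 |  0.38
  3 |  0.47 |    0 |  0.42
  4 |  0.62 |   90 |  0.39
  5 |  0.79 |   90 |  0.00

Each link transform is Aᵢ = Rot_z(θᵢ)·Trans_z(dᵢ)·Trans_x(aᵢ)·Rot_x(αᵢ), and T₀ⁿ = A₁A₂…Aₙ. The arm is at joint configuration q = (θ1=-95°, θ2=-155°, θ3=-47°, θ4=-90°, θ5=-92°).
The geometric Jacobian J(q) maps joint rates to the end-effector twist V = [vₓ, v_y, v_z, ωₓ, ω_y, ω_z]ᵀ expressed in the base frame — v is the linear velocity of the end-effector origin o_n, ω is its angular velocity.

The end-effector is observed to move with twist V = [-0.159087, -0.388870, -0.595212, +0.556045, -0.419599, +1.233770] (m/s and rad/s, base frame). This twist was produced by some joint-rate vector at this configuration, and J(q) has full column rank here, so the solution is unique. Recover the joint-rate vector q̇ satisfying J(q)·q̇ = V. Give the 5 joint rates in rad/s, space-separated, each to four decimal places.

o_n = [-0.1911, -0.0825, -0.1078]
J₁: ẑ×o_n = [0.0825, -0.1911, 0.0000], ω = ẑ
J2: z=[0.0000, 0.0000, 1.0000] o=[-0.0471, -0.5379, 0.2600] → [-0.4555, -0.1440, 0.0000, 0.0000, 0.0000, 1.0000]
J3: z=[0.9397, 0.3420, 0.0000] o=[-0.2489, 0.0165, 0.6400] → [-0.2558, 0.7027, -0.1127, 0.9397, 0.3420, 0.0000]
J4: z=[0.9397, 0.3420, 0.0000] o=[0.0362, 0.4613, 0.2963] → [-0.1382, 0.3797, -0.4333, 0.9397, 0.3420, 0.0000]
J5: z=[0.2333, -0.6409, 0.7314] o=[0.5577, 0.1686, -0.1266] → [0.1716, -0.5520, -0.5385, 0.2333, -0.6409, 0.7314]
q̇ = J⁺·V = [0.0630, 0.5440, 0.0950, 0.2840, 0.8570]

0.0630 0.5440 0.0950 0.2840 0.8570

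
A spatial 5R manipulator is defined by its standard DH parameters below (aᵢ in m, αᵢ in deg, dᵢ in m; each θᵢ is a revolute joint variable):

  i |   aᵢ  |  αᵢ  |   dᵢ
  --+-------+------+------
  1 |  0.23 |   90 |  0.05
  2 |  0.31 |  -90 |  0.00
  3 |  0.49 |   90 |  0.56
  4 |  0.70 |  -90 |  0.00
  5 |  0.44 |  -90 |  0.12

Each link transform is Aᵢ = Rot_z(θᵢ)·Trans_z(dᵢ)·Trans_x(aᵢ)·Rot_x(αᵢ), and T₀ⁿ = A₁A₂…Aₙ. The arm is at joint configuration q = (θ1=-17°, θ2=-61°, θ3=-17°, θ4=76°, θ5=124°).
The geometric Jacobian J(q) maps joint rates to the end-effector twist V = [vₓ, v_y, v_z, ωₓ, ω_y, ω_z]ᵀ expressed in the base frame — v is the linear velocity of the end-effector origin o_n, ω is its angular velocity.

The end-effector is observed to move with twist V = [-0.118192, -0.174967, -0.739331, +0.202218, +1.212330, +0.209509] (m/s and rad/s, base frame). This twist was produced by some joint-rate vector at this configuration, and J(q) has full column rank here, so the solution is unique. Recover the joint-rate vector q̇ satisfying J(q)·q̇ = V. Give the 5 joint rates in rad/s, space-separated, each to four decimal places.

0.0800 -0.2680 -0.1930 -0.8530 0.4750

o_n = [1.5492, -0.2566, -0.2196]
J₁: ẑ×o_n = [0.2566, 1.5492, -0.0000], ω = ẑ
J2: z=[-0.2924, -0.9563, 0.0000] o=[0.2200, -0.0672, 0.0500] → [0.2578, -0.0788, 1.3265, -0.2924, -0.9563, 0.0000]
J3: z=[0.8364, -0.2557, 0.4848] o=[0.3637, -0.1112, -0.2211] → [0.0701, 0.5735, 0.1815, 0.8364, -0.2557, 0.4848]
J4: z=[-0.4151, -0.8731, 0.2557] o=[1.0074, -0.4578, -0.3595] → [-0.1736, 0.1966, 0.3895, -0.4151, -0.8731, 0.2557]
J5: z=[-0.1449, 0.3410, 0.9288] o=[1.6361, -0.7018, -0.1718] → [-0.4298, -0.0877, -0.0349, -0.1449, 0.3410, 0.9288]
q̇ = J⁺·V = [0.0800, -0.2680, -0.1930, -0.8530, 0.4750]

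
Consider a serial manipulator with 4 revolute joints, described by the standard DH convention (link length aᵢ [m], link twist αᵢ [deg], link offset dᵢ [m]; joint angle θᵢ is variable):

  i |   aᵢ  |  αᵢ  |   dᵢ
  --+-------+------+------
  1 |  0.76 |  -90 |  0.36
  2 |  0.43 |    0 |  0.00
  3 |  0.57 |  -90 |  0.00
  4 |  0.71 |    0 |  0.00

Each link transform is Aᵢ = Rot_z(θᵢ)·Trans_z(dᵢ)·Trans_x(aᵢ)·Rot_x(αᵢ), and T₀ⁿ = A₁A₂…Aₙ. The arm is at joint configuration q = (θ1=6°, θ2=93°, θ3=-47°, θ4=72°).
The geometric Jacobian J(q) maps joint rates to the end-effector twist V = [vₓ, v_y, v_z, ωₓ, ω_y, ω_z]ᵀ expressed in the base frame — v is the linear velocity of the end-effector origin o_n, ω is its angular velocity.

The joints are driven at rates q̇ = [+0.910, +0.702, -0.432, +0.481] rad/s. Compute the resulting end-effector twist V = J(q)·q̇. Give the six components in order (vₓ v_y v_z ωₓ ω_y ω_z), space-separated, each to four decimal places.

o_n = [1.3494, -0.5371, -0.6373]
J₁: ẑ×o_n = [0.5371, 1.3494, -0.0000], ω = ẑ
J2: z=[-0.1045, 0.9945, 0.0000] o=[0.7558, 0.0794, 0.3600] → [-0.9918, -0.1042, -0.5259, -0.1045, 0.9945, 0.0000]
J3: z=[-0.1045, 0.9945, 0.0000] o=[0.7335, 0.0771, -0.0694] → [-0.5647, -0.0594, -0.5484, -0.1045, 0.9945, 0.0000]
J4: z=[-0.7154, -0.0752, -0.6947] o=[1.1272, 0.1185, -0.4794] → [-0.4436, -0.2672, 0.4857, -0.7154, -0.0752, -0.6947]
V = J·q̇ = [-0.1768, 1.0519, 0.1014, -0.3723, 0.2324, 0.5759]

-0.1768 1.0519 0.1014 -0.3723 0.2324 0.5759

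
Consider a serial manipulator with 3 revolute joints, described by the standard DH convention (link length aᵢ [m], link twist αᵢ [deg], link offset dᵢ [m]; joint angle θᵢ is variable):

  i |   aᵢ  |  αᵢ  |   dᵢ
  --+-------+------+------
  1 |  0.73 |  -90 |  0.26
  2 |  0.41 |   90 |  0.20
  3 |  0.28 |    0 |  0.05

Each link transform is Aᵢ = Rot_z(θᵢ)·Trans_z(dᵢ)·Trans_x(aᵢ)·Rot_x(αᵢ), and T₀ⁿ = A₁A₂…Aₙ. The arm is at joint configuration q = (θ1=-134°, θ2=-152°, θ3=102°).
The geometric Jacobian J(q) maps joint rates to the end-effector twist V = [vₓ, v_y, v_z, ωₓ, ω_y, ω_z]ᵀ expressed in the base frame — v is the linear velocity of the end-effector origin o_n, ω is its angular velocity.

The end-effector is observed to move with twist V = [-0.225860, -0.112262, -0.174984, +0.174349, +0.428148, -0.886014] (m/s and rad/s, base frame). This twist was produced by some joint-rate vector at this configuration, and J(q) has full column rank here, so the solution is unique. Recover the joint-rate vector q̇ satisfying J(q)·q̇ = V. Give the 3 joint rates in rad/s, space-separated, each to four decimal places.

o_n = [0.0659, -0.6140, 0.3810]
J₁: ẑ×o_n = [0.6140, 0.0659, -0.0000], ω = ẑ
J2: z=[0.7193, -0.6947, 0.0000] o=[-0.5071, -0.5251, 0.2600] → [-0.0841, -0.0870, 0.3341, 0.7193, -0.6947, 0.0000]
J3: z=[0.3261, 0.3377, -0.8829] o=[-0.1118, -0.4036, 0.4525] → [-0.2099, -0.1335, -0.1286, 0.3261, 0.3377, -0.8829]
q̇ = J⁺·V = [-0.0790, -0.1720, 0.9140]

-0.0790 -0.1720 0.9140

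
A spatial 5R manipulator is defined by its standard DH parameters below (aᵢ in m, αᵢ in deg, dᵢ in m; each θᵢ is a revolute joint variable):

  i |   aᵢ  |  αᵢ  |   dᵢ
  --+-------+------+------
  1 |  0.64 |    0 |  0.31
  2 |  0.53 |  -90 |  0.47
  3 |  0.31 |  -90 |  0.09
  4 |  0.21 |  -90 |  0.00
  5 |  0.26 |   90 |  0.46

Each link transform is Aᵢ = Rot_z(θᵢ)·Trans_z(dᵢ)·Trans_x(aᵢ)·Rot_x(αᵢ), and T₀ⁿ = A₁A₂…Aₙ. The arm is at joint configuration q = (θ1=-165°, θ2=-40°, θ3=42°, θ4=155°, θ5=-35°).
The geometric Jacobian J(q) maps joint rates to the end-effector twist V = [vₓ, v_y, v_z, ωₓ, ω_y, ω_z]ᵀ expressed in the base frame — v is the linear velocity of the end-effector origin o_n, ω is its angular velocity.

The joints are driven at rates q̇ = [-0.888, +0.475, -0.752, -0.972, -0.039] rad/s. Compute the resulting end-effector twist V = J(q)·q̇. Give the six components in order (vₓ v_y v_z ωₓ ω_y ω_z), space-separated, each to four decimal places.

o_n = [-0.9664, -0.3653, 0.8483]
J₁: ẑ×o_n = [0.3653, -0.9664, 0.0000], ω = ẑ
J2: z=[0.0000, 0.0000, 1.0000] o=[-0.6182, -0.1656, 0.3100] → [0.1997, -0.3482, 0.0000, 0.0000, 0.0000, 1.0000]
J3: z=[-0.4226, -0.9063, 0.0000] o=[-1.0985, 0.0583, 0.7800] → [-0.0619, 0.0289, 0.2988, -0.4226, -0.9063, 0.0000]
J4: z=[0.6064, -0.2828, -0.7431] o=[-1.3454, 0.0741, 0.5726] → [-0.4046, -0.4488, -0.1593, 0.6064, -0.2828, -0.7431]
J5: z=[-0.0984, -0.9541, 0.2828] o=[-1.1797, 0.0948, 0.6999] → [-0.0115, 0.0749, 0.2487, -0.0984, -0.9541, 0.2828]
V = J·q̇ = [0.2107, 1.1044, -0.0795, -0.2678, 0.9936, 0.2983]

0.2107 1.1044 -0.0795 -0.2678 0.9936 0.2983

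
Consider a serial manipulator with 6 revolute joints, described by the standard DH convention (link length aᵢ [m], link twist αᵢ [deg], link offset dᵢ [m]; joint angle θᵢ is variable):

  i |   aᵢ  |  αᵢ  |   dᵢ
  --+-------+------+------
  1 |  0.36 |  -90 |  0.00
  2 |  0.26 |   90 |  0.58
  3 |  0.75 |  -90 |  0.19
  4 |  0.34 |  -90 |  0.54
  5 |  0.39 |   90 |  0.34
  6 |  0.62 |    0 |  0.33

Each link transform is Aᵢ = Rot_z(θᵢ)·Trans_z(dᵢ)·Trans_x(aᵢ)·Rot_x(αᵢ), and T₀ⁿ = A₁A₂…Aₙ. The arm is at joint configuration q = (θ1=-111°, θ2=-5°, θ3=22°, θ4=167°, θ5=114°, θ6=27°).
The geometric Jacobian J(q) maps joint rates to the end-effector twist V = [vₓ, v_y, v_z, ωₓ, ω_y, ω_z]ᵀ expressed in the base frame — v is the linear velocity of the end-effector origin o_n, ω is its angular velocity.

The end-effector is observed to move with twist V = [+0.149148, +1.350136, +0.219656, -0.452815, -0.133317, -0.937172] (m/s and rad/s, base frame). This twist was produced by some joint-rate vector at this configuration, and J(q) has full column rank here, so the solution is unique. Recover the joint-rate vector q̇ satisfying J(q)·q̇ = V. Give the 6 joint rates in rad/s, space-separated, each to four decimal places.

0.1430 -0.6780 -0.2220 0.1710 -0.9220 -0.0940

o_n = [-0.1055, -1.0905, 0.8012]
J₁: ẑ×o_n = [1.0905, -0.1055, 0.0000], ω = ẑ
J2: z=[0.9336, -0.3584, 0.0000] o=[-0.1290, -0.3361, 0.0000] → [-0.2871, -0.7480, -0.6959, 0.9336, -0.3584, 0.0000]
J3: z=[0.0312, 0.0814, 0.9962] o=[0.3196, -0.7857, 0.0227] → [0.3669, -0.4478, 0.0251, 0.0312, 0.0814, 0.9962]
J4: z=[0.9993, 0.0161, -0.0326] o=[0.3396, -1.5177, 0.2725] → [0.0225, -0.5137, 0.4341, 0.9993, 0.0161, -0.0326]
J5: z=[0.0262, 0.3035, 0.9525] o=[0.8707, -1.1851, 0.1520] → [0.1069, -0.9468, 0.2987, 0.0262, 0.3035, 0.9525]
J6: z=[-0.4295, 0.8638, -0.2634] o=[0.5275, -1.2388, 0.5355] → [0.2686, 0.2809, 0.4831, -0.4295, 0.8638, -0.2634]
q̇ = J⁺·V = [0.1430, -0.6780, -0.2220, 0.1710, -0.9220, -0.0940]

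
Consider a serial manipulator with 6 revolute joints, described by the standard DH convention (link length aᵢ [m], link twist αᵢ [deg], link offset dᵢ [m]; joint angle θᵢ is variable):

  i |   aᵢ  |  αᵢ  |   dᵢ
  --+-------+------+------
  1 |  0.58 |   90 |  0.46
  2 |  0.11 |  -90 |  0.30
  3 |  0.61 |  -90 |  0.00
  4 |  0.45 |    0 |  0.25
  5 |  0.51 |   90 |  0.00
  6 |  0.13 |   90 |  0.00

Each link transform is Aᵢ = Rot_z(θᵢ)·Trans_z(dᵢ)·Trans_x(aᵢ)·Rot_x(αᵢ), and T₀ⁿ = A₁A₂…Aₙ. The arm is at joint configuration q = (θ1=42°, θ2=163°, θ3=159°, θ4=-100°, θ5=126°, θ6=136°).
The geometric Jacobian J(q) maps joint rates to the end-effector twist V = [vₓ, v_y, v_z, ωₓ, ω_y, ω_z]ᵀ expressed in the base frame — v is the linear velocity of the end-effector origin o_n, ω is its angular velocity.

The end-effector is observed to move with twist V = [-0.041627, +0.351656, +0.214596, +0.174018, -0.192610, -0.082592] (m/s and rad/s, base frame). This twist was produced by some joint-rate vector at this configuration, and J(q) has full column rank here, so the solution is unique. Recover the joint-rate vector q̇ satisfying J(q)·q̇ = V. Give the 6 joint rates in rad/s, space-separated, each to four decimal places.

o_n = [1.1802, 0.6684, -0.0400]
J₁: ẑ×o_n = [-0.6684, 1.1802, 0.0000], ω = ẑ
J2: z=[0.6691, -0.7431, 0.0000] o=[0.4310, 0.3881, 0.4600] → [0.3716, 0.3346, 0.7443, 0.6691, -0.7431, 0.0000]
J3: z=[-0.2173, -0.1956, -0.9563] o=[0.5536, 0.0948, 0.4922] → [0.6527, -0.7148, -0.0021, -0.2173, -0.1956, -0.9563]
J4: z=[0.8794, -0.4645, -0.1048] o=[0.8120, 0.6216, 0.3257] → [0.1748, 0.2830, 0.2121, 0.8794, -0.4645, -0.1048]
J5: z=[0.8794, -0.4645, -0.1048] o=[0.9025, 0.3513, -0.1030] → [0.0040, -0.0845, 0.4078, 0.8794, -0.4645, -0.1048]
J6: z=[-0.0096, 0.2028, -0.9792] o=[1.1453, 0.7910, -0.0143] → [-0.1252, -0.0344, -0.0059, -0.0096, 0.2028, -0.9792]
q̇ = J⁺·V = [0.3060, 0.2830, 0.1360, 0.0100, 0.0090, 0.2620]

0.3060 0.2830 0.1360 0.0100 0.0090 0.2620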